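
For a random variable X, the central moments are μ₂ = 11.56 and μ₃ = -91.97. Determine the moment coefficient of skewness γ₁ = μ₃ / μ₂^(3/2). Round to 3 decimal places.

σ = √μ₂ = √11.56 = 3.40000
σ³ = μ₂^(3/2) = 39.30400
γ₁ = μ₃/σ³ = -91.97 / 39.30400 ≈ -2.340

-2.340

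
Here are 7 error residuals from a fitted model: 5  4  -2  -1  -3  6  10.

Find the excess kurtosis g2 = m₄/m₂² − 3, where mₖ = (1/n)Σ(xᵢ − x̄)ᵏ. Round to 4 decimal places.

x̄ = 2.7143
Σ(xᵢ − x̄)² = 139.4286 ⇒ m₂ = 19.91837
Σ(xᵢ − x̄)⁴ = 4714.7172 ⇒ m₄ = 673.53103
m₂² = 396.74136
g2 = m₄/m₂² − 3 = 1.69766 − 3 ≈ -1.3023

-1.3023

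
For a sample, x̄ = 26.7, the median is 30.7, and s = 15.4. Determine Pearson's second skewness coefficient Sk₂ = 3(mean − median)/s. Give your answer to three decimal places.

Sk₂ = 3(26.7 − 30.7) / 15.4 = 3 × -4.0000 / 15.4
    = -12.0000 / 15.4 ≈ -0.779

-0.779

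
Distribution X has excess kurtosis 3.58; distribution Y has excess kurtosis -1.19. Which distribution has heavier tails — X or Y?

Higher excess kurtosis ⇒ heavier tails relative to the normal distribution.
3.58 vs -1.19: the larger is 3.58, so X has heavier tails. (X is leptokurtic — heavier-than-normal tails; the other is platykurtic.)

X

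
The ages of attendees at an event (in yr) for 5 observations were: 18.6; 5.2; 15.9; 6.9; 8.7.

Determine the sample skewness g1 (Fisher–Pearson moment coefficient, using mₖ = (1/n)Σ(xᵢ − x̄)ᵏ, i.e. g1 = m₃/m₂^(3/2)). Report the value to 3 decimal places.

x̄ = (18.6 + 5.2 + 15.9 + 6.9 + 8.7) / 5 = 11.0600
deviations (xᵢ − x̄): 7.5400, -5.8600, 4.8400, -4.1600, -2.3600
Σ(xᵢ − x̄)² = 137.4920 ⇒ m₂ = 137.4920/5 = 27.49840
Σ(xᵢ − x̄)³ = 255.6754 ⇒ m₃ = 255.6754/5 = 51.13507
m₂^(3/2) = 27.49840^(1.5) = 144.19863
g1 = m₃ / m₂^(3/2) = 51.13507 / 144.19863 ≈ 0.355

0.355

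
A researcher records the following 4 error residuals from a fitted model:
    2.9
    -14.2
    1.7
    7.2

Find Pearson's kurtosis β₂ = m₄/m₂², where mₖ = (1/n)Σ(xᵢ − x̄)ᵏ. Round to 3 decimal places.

x̄ = -0.6000
Σ(xᵢ − x̄)² = 263.3400 ⇒ m₂ = 65.83500
Σ(xᵢ − x̄)⁴ = 38089.7538 ⇒ m₄ = 9522.43845
m₂² = 4334.24722
β₂ = m₄/m₂² = 9522.43845 / 4334.24722 ≈ 2.197

2.197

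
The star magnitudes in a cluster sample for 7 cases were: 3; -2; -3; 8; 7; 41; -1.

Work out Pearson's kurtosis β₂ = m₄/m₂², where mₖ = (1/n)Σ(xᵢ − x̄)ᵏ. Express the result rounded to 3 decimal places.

x̄ = 7.5714
Σ(xᵢ − x̄)² = 1415.7143 ⇒ m₂ = 202.24490
Σ(xᵢ − x̄)⁴ = 1275454.4548 ⇒ m₄ = 182207.77926
m₂² = 40902.99875
β₂ = m₄/m₂² = 182207.77926 / 40902.99875 ≈ 4.455

4.455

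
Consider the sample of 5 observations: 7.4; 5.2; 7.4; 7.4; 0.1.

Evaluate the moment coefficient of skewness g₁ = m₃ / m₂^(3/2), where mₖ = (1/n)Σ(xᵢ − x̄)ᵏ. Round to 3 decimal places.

x̄ = (7.4 + 5.2 + 7.4 + 7.4 + 0.1) / 5 = 5.5000
deviations (xᵢ − x̄): 1.9000, -0.3000, 1.9000, 1.9000, -5.4000
Σ(xᵢ − x̄)² = 40.0800 ⇒ m₂ = 40.0800/5 = 8.01600
Σ(xᵢ − x̄)³ = -136.9140 ⇒ m₃ = -136.9140/5 = -27.38280
m₂^(3/2) = 8.01600^(1.5) = 22.69533
g₁ = m₃ / m₂^(3/2) = -27.38280 / 22.69533 ≈ -1.207

-1.207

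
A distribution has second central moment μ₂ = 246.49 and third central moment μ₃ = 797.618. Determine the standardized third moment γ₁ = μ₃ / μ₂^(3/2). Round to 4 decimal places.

0.2061

σ = √μ₂ = √246.49 = 15.70000
σ³ = μ₂^(3/2) = 3869.89300
γ₁ = μ₃/σ³ = 797.618 / 3869.89300 ≈ 0.2061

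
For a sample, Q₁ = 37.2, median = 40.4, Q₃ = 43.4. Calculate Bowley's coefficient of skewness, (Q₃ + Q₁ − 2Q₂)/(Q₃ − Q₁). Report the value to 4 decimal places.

numerator: Q₃ + Q₁ − 2Q₂ = 43.4 + 37.2 − 2×40.4 = -0.2000
denominator: Q₃ − Q₁ = 43.4 − 37.2 = 6.2000
Bowley skewness = -0.2000 / 6.2000 ≈ -0.0323

-0.0323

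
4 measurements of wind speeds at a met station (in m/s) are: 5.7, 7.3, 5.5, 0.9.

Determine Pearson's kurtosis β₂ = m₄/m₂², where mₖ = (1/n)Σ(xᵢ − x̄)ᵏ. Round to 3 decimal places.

x̄ = 4.8500
Σ(xᵢ − x̄)² = 22.7500 ⇒ m₂ = 5.68750
Σ(xᵢ − x̄)⁴ = 280.1685 ⇒ m₄ = 70.04213
m₂² = 32.34766
β₂ = m₄/m₂² = 70.04213 / 32.34766 ≈ 2.165

2.165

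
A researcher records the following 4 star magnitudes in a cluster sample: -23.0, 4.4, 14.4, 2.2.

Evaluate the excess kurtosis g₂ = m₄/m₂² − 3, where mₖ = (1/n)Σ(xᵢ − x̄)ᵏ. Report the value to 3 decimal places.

-0.877

x̄ = -0.5000
Σ(xᵢ − x̄)² = 759.5600 ⇒ m₂ = 189.89000
Σ(xᵢ − x̄)⁴ = 306207.1268 ⇒ m₄ = 76551.78170
m₂² = 36058.21210
g₂ = m₄/m₂² − 3 = 2.12301 − 3 ≈ -0.877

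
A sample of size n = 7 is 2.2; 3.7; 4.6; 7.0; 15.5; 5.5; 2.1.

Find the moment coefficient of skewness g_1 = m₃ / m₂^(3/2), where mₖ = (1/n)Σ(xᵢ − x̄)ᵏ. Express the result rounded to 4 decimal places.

1.4706

x̄ = (2.2 + 3.7 + 4.6 + 7.0 + 15.5 + 5.5 + 2.1) / 7 = 5.8000
deviations (xᵢ − x̄): -3.6000, -2.1000, -1.2000, 1.2000, 9.7000, -0.3000, -3.7000
Σ(xᵢ − x̄)² = 128.1200 ⇒ m₂ = 128.1200/7 = 18.30286
Σ(xᵢ − x̄)³ = 806.0760 ⇒ m₃ = 806.0760/7 = 115.15371
m₂^(3/2) = 18.30286^(1.5) = 78.30299
g_1 = m₃ / m₂^(3/2) = 115.15371 / 78.30299 ≈ 1.4706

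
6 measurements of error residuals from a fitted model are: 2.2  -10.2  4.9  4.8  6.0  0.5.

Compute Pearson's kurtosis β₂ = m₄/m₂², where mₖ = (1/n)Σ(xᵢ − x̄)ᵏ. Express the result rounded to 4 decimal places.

3.4177

x̄ = 1.3667
Σ(xᵢ − x̄)² = 180.9733 ⇒ m₂ = 30.16222
Σ(xᵢ − x̄)⁴ = 18655.8944 ⇒ m₄ = 3109.31574
m₂² = 909.75965
β₂ = m₄/m₂² = 3109.31574 / 909.75965 ≈ 3.4177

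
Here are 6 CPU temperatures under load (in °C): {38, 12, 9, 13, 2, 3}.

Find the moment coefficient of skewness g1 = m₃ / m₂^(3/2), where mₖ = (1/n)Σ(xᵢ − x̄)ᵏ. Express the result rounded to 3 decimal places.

1.320

x̄ = (38 + 12 + 9 + 13 + 2 + 3) / 6 = 12.8333
deviations (xᵢ − x̄): 25.1667, -0.8333, -3.8333, 0.1667, -10.8333, -9.8333
Σ(xᵢ − x̄)² = 862.8333 ⇒ m₂ = 862.8333/6 = 143.80556
Σ(xᵢ − x̄)³ = 13660.4444 ⇒ m₃ = 13660.4444/6 = 2276.74074
m₂^(3/2) = 143.80556^(1.5) = 1724.50118
g1 = m₃ / m₂^(3/2) = 2276.74074 / 1724.50118 ≈ 1.320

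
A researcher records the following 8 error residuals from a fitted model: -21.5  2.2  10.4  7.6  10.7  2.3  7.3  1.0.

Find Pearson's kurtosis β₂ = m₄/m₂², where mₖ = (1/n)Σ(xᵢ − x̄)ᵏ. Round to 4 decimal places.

4.7651

x̄ = 2.5000
Σ(xᵢ − x̄)² = 757.0800 ⇒ m₂ = 94.63500
Σ(xᵢ − x̄)⁴ = 341404.6596 ⇒ m₄ = 42675.58245
m₂² = 8955.78323
β₂ = m₄/m₂² = 42675.58245 / 8955.78323 ≈ 4.7651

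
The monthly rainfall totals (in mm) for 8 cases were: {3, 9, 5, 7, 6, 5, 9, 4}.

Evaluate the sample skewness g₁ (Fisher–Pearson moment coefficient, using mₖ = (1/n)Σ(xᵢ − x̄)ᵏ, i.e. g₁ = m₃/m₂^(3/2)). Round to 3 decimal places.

x̄ = (3 + 9 + 5 + 7 + 6 + 5 + 9 + 4) / 8 = 6.0000
deviations (xᵢ − x̄): -3.0000, 3.0000, -1.0000, 1.0000, 0.0000, -1.0000, 3.0000, -2.0000
Σ(xᵢ − x̄)² = 34.0000 ⇒ m₂ = 34.0000/8 = 4.25000
Σ(xᵢ − x̄)³ = 18.0000 ⇒ m₃ = 18.0000/8 = 2.25000
m₂^(3/2) = 4.25000^(1.5) = 8.76160
g₁ = m₃ / m₂^(3/2) = 2.25000 / 8.76160 ≈ 0.257

0.257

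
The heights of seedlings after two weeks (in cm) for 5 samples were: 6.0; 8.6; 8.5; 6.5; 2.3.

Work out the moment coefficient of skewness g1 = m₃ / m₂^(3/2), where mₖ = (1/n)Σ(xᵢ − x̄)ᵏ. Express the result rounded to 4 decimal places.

-0.7908

x̄ = (6.0 + 8.6 + 8.5 + 6.5 + 2.3) / 5 = 6.3800
deviations (xᵢ − x̄): -0.3800, 2.2200, 2.1200, 0.1200, -4.0800
Σ(xᵢ − x̄)² = 26.2280 ⇒ m₂ = 26.2280/5 = 5.24560
Σ(xᵢ − x̄)³ = -47.5013 ⇒ m₃ = -47.5013/5 = -9.50026
m₂^(3/2) = 5.24560^(1.5) = 12.01414
g1 = m₃ / m₂^(3/2) = -9.50026 / 12.01414 ≈ -0.7908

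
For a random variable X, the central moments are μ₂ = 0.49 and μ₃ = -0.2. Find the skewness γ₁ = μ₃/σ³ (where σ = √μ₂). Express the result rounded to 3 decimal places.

σ = √μ₂ = √0.49 = 0.70000
σ³ = μ₂^(3/2) = 0.34300
γ₁ = μ₃/σ³ = -0.2 / 0.34300 ≈ -0.583

-0.583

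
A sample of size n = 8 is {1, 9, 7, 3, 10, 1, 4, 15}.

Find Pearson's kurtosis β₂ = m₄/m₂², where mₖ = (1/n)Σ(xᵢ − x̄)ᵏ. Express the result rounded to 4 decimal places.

x̄ = 6.2500
Σ(xᵢ − x̄)² = 169.5000 ⇒ m₂ = 21.18750
Σ(xᵢ − x̄)⁴ = 7773.6563 ⇒ m₄ = 971.70703
m₂² = 448.91016
β₂ = m₄/m₂² = 971.70703 / 448.91016 ≈ 2.1646

2.1646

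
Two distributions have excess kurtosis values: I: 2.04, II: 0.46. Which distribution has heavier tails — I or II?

Higher excess kurtosis ⇒ heavier tails relative to the normal distribution.
2.04 vs 0.46: the larger is 2.04, so I has heavier tails.

I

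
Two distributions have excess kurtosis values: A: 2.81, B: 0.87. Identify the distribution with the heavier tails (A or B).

A

Higher excess kurtosis ⇒ heavier tails relative to the normal distribution.
2.81 vs 0.87: the larger is 2.81, so A has heavier tails.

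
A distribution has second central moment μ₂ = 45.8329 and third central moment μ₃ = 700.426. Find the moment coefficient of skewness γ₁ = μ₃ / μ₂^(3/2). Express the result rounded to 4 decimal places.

2.2573

σ = √μ₂ = √45.8329 = 6.77000
σ³ = μ₂^(3/2) = 310.28873
γ₁ = μ₃/σ³ = 700.426 / 310.28873 ≈ 2.2573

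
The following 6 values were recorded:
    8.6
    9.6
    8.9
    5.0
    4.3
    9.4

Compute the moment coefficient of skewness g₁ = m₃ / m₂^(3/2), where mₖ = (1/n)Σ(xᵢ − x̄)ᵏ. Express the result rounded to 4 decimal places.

-0.6639

x̄ = (8.6 + 9.6 + 8.9 + 5.0 + 4.3 + 9.4) / 6 = 7.6333
deviations (xᵢ − x̄): 0.9667, 1.9667, 1.2667, -2.6333, -3.3333, 1.7667
Σ(xᵢ − x̄)² = 27.5733 ⇒ m₂ = 27.5733/6 = 4.59556
Σ(xᵢ − x̄)³ = -39.2416 ⇒ m₃ = -39.2416/6 = -6.54026
m₂^(3/2) = 4.59556^(1.5) = 9.85161
g₁ = m₃ / m₂^(3/2) = -6.54026 / 9.85161 ≈ -0.6639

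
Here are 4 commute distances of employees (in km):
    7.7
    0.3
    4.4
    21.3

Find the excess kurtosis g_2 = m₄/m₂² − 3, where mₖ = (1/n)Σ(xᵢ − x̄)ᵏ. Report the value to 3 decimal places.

-0.921

x̄ = 8.4250
Σ(xᵢ − x̄)² = 248.5075 ⇒ m₂ = 62.12688
Σ(xᵢ − x̄)⁴ = 32099.0417 ⇒ m₄ = 8024.76043
m₂² = 3859.74860
g_2 = m₄/m₂² − 3 = 2.07909 − 3 ≈ -0.921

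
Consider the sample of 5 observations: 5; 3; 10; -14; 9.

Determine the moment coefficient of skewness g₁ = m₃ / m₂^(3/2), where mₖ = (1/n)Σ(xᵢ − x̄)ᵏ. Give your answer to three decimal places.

-1.188

x̄ = (5 + 3 + 10 - 14 + 9) / 5 = 2.6000
deviations (xᵢ − x̄): 2.4000, 0.4000, 7.4000, -16.6000, 6.4000
Σ(xᵢ − x̄)² = 377.2000 ⇒ m₂ = 377.2000/5 = 75.44000
Σ(xᵢ − x̄)³ = -3893.0400 ⇒ m₃ = -3893.0400/5 = -778.60800
m₂^(3/2) = 75.44000^(1.5) = 655.24320
g₁ = m₃ / m₂^(3/2) = -778.60800 / 655.24320 ≈ -1.188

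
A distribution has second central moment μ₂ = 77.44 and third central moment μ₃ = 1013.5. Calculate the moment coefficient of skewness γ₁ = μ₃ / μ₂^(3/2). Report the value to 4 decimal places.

1.4872

σ = √μ₂ = √77.44 = 8.80000
σ³ = μ₂^(3/2) = 681.47200
γ₁ = μ₃/σ³ = 1013.5 / 681.47200 ≈ 1.4872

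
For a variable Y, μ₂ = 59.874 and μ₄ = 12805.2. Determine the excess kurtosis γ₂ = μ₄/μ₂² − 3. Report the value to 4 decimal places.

μ₂² = 59.874² = 3584.89588
μ₄/μ₂² = 12805.2 / 3584.89588 = 3.57199
γ₂ = 3.57199 − 3 ≈ 0.5720

0.5720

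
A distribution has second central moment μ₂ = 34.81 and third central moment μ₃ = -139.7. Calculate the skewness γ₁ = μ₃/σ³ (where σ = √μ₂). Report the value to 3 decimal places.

σ = √μ₂ = √34.81 = 5.90000
σ³ = μ₂^(3/2) = 205.37900
γ₁ = μ₃/σ³ = -139.7 / 205.37900 ≈ -0.680

-0.680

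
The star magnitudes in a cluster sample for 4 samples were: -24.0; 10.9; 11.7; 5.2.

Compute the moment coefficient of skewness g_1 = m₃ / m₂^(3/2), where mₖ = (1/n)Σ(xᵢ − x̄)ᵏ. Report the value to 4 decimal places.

x̄ = (-24.0 + 10.9 + 11.7 + 5.2) / 4 = 0.9500
deviations (xᵢ − x̄): -24.9500, 9.9500, 10.7500, 4.2500
Σ(xᵢ − x̄)² = 855.1300 ⇒ m₂ = 855.1300/4 = 213.78250
Σ(xᵢ − x̄)³ = -13227.3000 ⇒ m₃ = -13227.3000/4 = -3306.82500
m₂^(3/2) = 213.78250^(1.5) = 3125.77870
g_1 = m₃ / m₂^(3/2) = -3306.82500 / 3125.77870 ≈ -1.0579

-1.0579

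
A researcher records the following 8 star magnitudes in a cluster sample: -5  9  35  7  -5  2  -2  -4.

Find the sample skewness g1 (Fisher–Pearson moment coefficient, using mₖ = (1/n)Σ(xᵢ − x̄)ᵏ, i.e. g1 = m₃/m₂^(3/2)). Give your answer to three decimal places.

x̄ = (-5 + 9 + 35 + 7 - 5 + 2 - 2 - 4) / 8 = 4.6250
deviations (xᵢ − x̄): -9.6250, 4.3750, 30.3750, 2.3750, -9.6250, -2.6250, -6.6250, -8.6250
Σ(xᵢ − x̄)² = 1257.8750 ⇒ m₂ = 1257.8750/8 = 157.23438
Σ(xᵢ − x̄)³ = 25388.5313 ⇒ m₃ = 25388.5313/8 = 3173.56641
m₂^(3/2) = 157.23438^(1.5) = 1971.61107
g1 = m₃ / m₂^(3/2) = 3173.56641 / 1971.61107 ≈ 1.610

1.610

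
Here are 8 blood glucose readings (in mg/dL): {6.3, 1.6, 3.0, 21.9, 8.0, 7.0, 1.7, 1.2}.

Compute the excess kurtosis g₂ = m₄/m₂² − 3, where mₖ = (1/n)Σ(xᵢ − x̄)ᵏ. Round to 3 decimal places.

1.526

x̄ = 6.3375
Σ(xᵢ − x̄)² = 326.8787 ⇒ m₂ = 40.85984
Σ(xᵢ − x̄)⁴ = 60451.4770 ⇒ m₄ = 7556.43463
m₂² = 1669.52683
g₂ = m₄/m₂² − 3 = 4.52609 − 3 ≈ 1.526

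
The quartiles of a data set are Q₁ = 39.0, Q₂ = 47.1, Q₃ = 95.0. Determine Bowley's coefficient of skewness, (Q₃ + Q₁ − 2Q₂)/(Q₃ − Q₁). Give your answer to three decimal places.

numerator: Q₃ + Q₁ − 2Q₂ = 95.0 + 39.0 − 2×47.1 = 39.8000
denominator: Q₃ − Q₁ = 95.0 − 39.0 = 56.0000
Bowley skewness = 39.8000 / 56.0000 ≈ 0.711

0.711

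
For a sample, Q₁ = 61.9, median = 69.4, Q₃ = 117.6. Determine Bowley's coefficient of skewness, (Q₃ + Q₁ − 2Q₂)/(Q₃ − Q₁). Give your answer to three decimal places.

0.731

numerator: Q₃ + Q₁ − 2Q₂ = 117.6 + 61.9 − 2×69.4 = 40.7000
denominator: Q₃ − Q₁ = 117.6 − 61.9 = 55.7000
Bowley skewness = 40.7000 / 55.7000 ≈ 0.731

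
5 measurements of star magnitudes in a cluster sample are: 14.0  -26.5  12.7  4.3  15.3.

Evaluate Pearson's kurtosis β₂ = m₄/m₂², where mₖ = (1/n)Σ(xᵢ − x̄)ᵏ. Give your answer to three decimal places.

2.935

x̄ = 3.9600
Σ(xᵢ − x̄)² = 1233.7120 ⇒ m₂ = 246.74240
Σ(xᵢ − x̄)⁴ = 893367.2348 ⇒ m₄ = 178673.44696
m₂² = 60881.81196
β₂ = m₄/m₂² = 178673.44696 / 60881.81196 ≈ 2.935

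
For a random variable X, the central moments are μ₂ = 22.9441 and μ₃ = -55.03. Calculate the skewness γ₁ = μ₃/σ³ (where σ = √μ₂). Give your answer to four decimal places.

σ = √μ₂ = √22.9441 = 4.79000
σ³ = μ₂^(3/2) = 109.90224
γ₁ = μ₃/σ³ = -55.03 / 109.90224 ≈ -0.5007

-0.5007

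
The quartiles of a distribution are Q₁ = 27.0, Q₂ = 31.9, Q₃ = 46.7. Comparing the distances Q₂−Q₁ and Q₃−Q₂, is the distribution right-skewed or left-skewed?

Q₂ − Q₁ = 4.9;  Q₃ − Q₂ = 14.8
Q₃ − Q₂ > Q₂ − Q₁ ⇒ the upper half is more spread out ⇒ right-skewed.

right-skewed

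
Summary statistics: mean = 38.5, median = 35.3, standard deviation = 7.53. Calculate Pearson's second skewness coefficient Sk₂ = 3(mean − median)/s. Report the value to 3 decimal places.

Sk₂ = 3(38.5 − 35.3) / 7.53 = 3 × 3.2000 / 7.53
    = 9.6000 / 7.53 ≈ 1.275

1.275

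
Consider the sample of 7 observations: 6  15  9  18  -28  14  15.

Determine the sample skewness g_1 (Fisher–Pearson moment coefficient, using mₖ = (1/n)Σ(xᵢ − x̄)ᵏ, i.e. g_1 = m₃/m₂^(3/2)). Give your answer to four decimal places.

-1.7794

x̄ = (6 + 15 + 9 + 18 - 28 + 14 + 15) / 7 = 7.0000
deviations (xᵢ − x̄): -1.0000, 8.0000, 2.0000, 11.0000, -35.0000, 7.0000, 8.0000
Σ(xᵢ − x̄)² = 1528.0000 ⇒ m₂ = 1528.0000/7 = 218.28571
Σ(xᵢ − x̄)³ = -40170.0000 ⇒ m₃ = -40170.0000/7 = -5738.57143
m₂^(3/2) = 218.28571^(1.5) = 3225.06128
g_1 = m₃ / m₂^(3/2) = -5738.57143 / 3225.06128 ≈ -1.7794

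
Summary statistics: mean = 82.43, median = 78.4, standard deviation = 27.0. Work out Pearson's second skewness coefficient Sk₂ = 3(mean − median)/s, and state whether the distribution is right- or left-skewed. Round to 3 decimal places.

0.448, right-skewed

Sk₂ = 3(82.43 − 78.4) / 27.0 = 3 × 4.0300 / 27.0
    = 12.0900 / 27.0 ≈ 0.448
Sk₂ > 0 ⇒ mean > median ⇒ right-skewed (positive skew).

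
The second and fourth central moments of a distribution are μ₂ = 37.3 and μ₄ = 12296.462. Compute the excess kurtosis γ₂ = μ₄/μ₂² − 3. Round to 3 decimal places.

μ₂² = 37.3² = 1391.29000
μ₄/μ₂² = 12296.462 / 1391.29000 = 8.83817
γ₂ = 8.83817 − 3 ≈ 5.838

5.838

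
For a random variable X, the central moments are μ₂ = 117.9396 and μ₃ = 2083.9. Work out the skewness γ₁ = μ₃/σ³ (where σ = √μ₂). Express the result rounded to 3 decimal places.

σ = √μ₂ = √117.9396 = 10.86000
σ³ = μ₂^(3/2) = 1280.82406
γ₁ = μ₃/σ³ = 2083.9 / 1280.82406 ≈ 1.627

1.627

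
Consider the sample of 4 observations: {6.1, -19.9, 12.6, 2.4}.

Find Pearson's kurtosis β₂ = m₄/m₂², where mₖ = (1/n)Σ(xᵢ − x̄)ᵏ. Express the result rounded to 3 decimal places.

x̄ = 0.3000
Σ(xᵢ − x̄)² = 597.3800 ⇒ m₂ = 149.34500
Σ(xᵢ − x̄)⁴ = 190536.4034 ⇒ m₄ = 47634.10085
m₂² = 22303.92902
β₂ = m₄/m₂² = 47634.10085 / 22303.92902 ≈ 2.136

2.136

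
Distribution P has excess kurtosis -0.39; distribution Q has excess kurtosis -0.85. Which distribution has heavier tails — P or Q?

P

Higher excess kurtosis ⇒ heavier tails relative to the normal distribution.
-0.39 vs -0.85: the larger is -0.39, so P has heavier tails.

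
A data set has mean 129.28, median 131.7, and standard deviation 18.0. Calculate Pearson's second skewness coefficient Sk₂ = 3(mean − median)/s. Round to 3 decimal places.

-0.403

Sk₂ = 3(129.28 − 131.7) / 18.0 = 3 × -2.4200 / 18.0
    = -7.2600 / 18.0 ≈ -0.403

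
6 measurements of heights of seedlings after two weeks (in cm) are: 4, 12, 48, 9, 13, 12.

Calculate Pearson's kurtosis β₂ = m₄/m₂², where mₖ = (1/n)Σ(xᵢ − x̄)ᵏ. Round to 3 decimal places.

x̄ = 16.3333
Σ(xᵢ − x̄)² = 1257.3333 ⇒ m₂ = 209.55556
Σ(xᵢ − x̄)⁴ = 1032421.7778 ⇒ m₄ = 172070.29630
m₂² = 43913.53086
β₂ = m₄/m₂² = 172070.29630 / 43913.53086 ≈ 3.918

3.918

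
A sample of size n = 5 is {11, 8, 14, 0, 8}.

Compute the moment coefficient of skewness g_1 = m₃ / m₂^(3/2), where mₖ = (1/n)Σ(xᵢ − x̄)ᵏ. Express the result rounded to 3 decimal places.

x̄ = (11 + 8 + 14 + 0 + 8) / 5 = 8.2000
deviations (xᵢ − x̄): 2.8000, -0.2000, 5.8000, -8.2000, -0.2000
Σ(xᵢ − x̄)² = 108.8000 ⇒ m₂ = 108.8000/5 = 21.76000
Σ(xᵢ − x̄)³ = -334.3200 ⇒ m₃ = -334.3200/5 = -66.86400
m₂^(3/2) = 21.76000^(1.5) = 101.50521
g_1 = m₃ / m₂^(3/2) = -66.86400 / 101.50521 ≈ -0.659

-0.659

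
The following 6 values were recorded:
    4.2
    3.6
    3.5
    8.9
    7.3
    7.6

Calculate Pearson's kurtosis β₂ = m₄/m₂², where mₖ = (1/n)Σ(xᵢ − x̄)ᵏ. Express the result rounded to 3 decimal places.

1.275

x̄ = 5.8500
Σ(xᵢ − x̄)² = 27.7750 ⇒ m₂ = 4.62917
Σ(xᵢ − x̄)⁴ = 163.8748 ⇒ m₄ = 27.31247
m₂² = 21.42918
β₂ = m₄/m₂² = 27.31247 / 21.42918 ≈ 1.275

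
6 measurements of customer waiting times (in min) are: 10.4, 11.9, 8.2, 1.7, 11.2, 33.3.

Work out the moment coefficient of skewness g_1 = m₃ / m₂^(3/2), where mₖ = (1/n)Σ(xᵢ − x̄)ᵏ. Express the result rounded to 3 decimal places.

x̄ = (10.4 + 11.9 + 8.2 + 1.7 + 11.2 + 33.3) / 6 = 12.7833
deviations (xᵢ − x̄): -2.3833, -0.8833, -4.5833, -11.0833, -1.5833, 20.5167
Σ(xᵢ − x̄)² = 573.7483 ⇒ m₂ = 573.7483/6 = 95.62472
Σ(xᵢ − x̄)³ = 7160.1964 ⇒ m₃ = 7160.1964/6 = 1193.36607
m₂^(3/2) = 95.62472^(1.5) = 935.09402
g_1 = m₃ / m₂^(3/2) = 1193.36607 / 935.09402 ≈ 1.276

1.276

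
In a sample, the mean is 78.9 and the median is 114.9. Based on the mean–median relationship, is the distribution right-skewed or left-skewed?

left-skewed

mean − median = 78.9 − 114.9 = -36.0
mean < median ⇒ the longer tail is on the left ⇒ left-skewed (negatively skewed).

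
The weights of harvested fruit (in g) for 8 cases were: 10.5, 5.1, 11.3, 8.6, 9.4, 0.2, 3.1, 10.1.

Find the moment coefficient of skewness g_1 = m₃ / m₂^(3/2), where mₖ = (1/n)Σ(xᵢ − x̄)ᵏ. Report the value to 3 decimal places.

-0.725

x̄ = (10.5 + 5.1 + 11.3 + 8.6 + 9.4 + 0.2 + 3.1 + 10.1) / 8 = 7.2875
deviations (xᵢ − x̄): 3.2125, -2.1875, 4.0125, 1.3125, 2.1125, -7.0875, -4.1875, 2.8125
Σ(xᵢ − x̄)² = 113.0688 ⇒ m₂ = 113.0688/8 = 14.13359
Σ(xᵢ − x̄)³ = -308.2289 ⇒ m₃ = -308.2289/8 = -38.52861
m₂^(3/2) = 14.13359^(1.5) = 53.13478
g_1 = m₃ / m₂^(3/2) = -38.52861 / 53.13478 ≈ -0.725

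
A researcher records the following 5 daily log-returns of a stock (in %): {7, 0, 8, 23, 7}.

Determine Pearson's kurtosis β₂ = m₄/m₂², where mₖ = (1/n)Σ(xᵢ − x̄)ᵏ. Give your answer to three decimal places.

2.751

x̄ = 9.0000
Σ(xᵢ − x̄)² = 286.0000 ⇒ m₂ = 57.20000
Σ(xᵢ − x̄)⁴ = 45010.0000 ⇒ m₄ = 9002.00000
m₂² = 3271.84000
β₂ = m₄/m₂² = 9002.00000 / 3271.84000 ≈ 2.751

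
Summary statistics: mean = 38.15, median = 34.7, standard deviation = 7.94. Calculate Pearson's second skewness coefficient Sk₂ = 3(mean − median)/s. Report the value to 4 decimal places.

Sk₂ = 3(38.15 − 34.7) / 7.94 = 3 × 3.4500 / 7.94
    = 10.3500 / 7.94 ≈ 1.3035

1.3035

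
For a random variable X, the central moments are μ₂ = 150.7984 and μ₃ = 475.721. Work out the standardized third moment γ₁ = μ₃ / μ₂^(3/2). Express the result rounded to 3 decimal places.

0.257

σ = √μ₂ = √150.7984 = 12.28000
σ³ = μ₂^(3/2) = 1851.80435
γ₁ = μ₃/σ³ = 475.721 / 1851.80435 ≈ 0.257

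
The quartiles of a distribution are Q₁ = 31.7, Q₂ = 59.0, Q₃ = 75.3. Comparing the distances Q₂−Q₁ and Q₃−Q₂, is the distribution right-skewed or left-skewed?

Q₂ − Q₁ = 27.3;  Q₃ − Q₂ = 16.3
Q₂ − Q₁ > Q₃ − Q₂ ⇒ the lower half is more spread out ⇒ left-skewed.

left-skewed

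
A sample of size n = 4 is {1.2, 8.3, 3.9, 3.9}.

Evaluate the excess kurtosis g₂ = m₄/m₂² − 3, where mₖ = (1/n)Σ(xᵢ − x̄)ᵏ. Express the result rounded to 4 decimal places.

-0.9466

x̄ = 4.3250
Σ(xᵢ − x̄)² = 25.9275 ⇒ m₂ = 6.48188
Σ(xᵢ − x̄)⁴ = 345.0924 ⇒ m₄ = 86.27311
m₂² = 42.01470
g₂ = m₄/m₂² − 3 = 2.05340 − 3 ≈ -0.9466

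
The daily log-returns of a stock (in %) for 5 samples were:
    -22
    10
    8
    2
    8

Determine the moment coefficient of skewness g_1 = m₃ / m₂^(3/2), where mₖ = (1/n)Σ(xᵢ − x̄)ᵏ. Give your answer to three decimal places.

x̄ = (-22 + 10 + 8 + 2 + 8) / 5 = 1.2000
deviations (xᵢ − x̄): -23.2000, 8.8000, 6.8000, 0.8000, 6.8000
Σ(xᵢ − x̄)² = 708.8000 ⇒ m₂ = 708.8000/5 = 141.76000
Σ(xᵢ − x̄)³ = -11176.3200 ⇒ m₃ = -11176.3200/5 = -2235.26400
m₂^(3/2) = 141.76000^(1.5) = 1687.83721
g_1 = m₃ / m₂^(3/2) = -2235.26400 / 1687.83721 ≈ -1.324

-1.324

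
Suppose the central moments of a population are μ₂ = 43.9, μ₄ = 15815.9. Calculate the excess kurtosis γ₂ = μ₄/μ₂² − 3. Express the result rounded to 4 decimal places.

μ₂² = 43.9² = 1927.21000
μ₄/μ₂² = 15815.9 / 1927.21000 = 8.20663
γ₂ = 8.20663 − 3 ≈ 5.2066

5.2066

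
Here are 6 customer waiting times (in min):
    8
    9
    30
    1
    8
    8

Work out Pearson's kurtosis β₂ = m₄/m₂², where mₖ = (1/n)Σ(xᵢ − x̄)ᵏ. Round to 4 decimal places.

x̄ = 10.6667
Σ(xᵢ − x̄)² = 491.3333 ⇒ m₂ = 81.88889
Σ(xᵢ − x̄)⁴ = 148601.1111 ⇒ m₄ = 24766.85185
m₂² = 6705.79012
β₂ = m₄/m₂² = 24766.85185 / 6705.79012 ≈ 3.6934

3.6934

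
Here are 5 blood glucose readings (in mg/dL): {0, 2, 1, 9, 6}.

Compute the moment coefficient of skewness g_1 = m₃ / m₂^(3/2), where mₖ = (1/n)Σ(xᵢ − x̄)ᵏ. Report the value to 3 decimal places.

x̄ = (0 + 2 + 1 + 9 + 6) / 5 = 3.6000
deviations (xᵢ − x̄): -3.6000, -1.6000, -2.6000, 5.4000, 2.4000
Σ(xᵢ − x̄)² = 57.2000 ⇒ m₂ = 57.2000/5 = 11.44000
Σ(xᵢ − x̄)³ = 102.9600 ⇒ m₃ = 102.9600/5 = 20.59200
m₂^(3/2) = 11.44000^(1.5) = 38.69359
g_1 = m₃ / m₂^(3/2) = 20.59200 / 38.69359 ≈ 0.532

0.532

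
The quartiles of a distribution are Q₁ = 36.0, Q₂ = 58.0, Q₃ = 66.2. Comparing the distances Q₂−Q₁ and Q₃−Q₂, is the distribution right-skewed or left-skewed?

left-skewed

Q₂ − Q₁ = 22.0;  Q₃ − Q₂ = 8.2
Q₂ − Q₁ > Q₃ − Q₂ ⇒ the lower half is more spread out ⇒ left-skewed.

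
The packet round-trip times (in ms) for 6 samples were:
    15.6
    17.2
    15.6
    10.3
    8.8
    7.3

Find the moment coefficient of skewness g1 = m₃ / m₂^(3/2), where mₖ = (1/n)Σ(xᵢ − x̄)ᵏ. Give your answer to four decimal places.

x̄ = (15.6 + 17.2 + 15.6 + 10.3 + 8.8 + 7.3) / 6 = 12.4667
deviations (xᵢ − x̄): 3.1333, 4.7333, 3.1333, -2.1667, -3.6667, -5.1667
Σ(xᵢ − x̄)² = 86.8733 ⇒ m₂ = 86.8733/6 = 14.47889
Σ(xᵢ − x̄)³ = -29.8164 ⇒ m₃ = -29.8164/6 = -4.96941
m₂^(3/2) = 14.47889^(1.5) = 55.09382
g1 = m₃ / m₂^(3/2) = -4.96941 / 55.09382 ≈ -0.0902

-0.0902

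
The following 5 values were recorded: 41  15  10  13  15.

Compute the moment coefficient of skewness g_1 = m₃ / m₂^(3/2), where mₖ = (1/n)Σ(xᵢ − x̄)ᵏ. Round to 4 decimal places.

1.3983

x̄ = (41 + 15 + 10 + 13 + 15) / 5 = 18.8000
deviations (xᵢ − x̄): 22.2000, -3.8000, -8.8000, -5.8000, -3.8000
Σ(xᵢ − x̄)² = 632.8000 ⇒ m₂ = 632.8000/5 = 126.56000
Σ(xᵢ − x̄)³ = 9954.7200 ⇒ m₃ = 9954.7200/5 = 1990.94400
m₂^(3/2) = 126.56000^(1.5) = 1423.78594
g_1 = m₃ / m₂^(3/2) = 1990.94400 / 1423.78594 ≈ 1.3983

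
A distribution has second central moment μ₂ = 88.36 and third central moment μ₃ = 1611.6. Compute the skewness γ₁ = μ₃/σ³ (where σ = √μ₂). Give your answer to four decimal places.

σ = √μ₂ = √88.36 = 9.40000
σ³ = μ₂^(3/2) = 830.58400
γ₁ = μ₃/σ³ = 1611.6 / 830.58400 ≈ 1.9403

1.9403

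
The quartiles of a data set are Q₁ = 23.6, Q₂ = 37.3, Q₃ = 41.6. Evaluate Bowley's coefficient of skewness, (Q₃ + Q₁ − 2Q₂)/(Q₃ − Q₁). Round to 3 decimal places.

numerator: Q₃ + Q₁ − 2Q₂ = 41.6 + 23.6 − 2×37.3 = -9.4000
denominator: Q₃ − Q₁ = 41.6 − 23.6 = 18.0000
Bowley skewness = -9.4000 / 18.0000 ≈ -0.522

-0.522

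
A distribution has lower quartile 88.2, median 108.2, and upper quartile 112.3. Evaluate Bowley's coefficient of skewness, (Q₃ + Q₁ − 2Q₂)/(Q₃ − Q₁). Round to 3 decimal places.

-0.660

numerator: Q₃ + Q₁ − 2Q₂ = 112.3 + 88.2 − 2×108.2 = -15.9000
denominator: Q₃ − Q₁ = 112.3 − 88.2 = 24.1000
Bowley skewness = -15.9000 / 24.1000 ≈ -0.660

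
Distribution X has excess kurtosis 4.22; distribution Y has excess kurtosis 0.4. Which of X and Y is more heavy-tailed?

Higher excess kurtosis ⇒ heavier tails relative to the normal distribution.
4.22 vs 0.4: the larger is 4.22, so X has heavier tails.

X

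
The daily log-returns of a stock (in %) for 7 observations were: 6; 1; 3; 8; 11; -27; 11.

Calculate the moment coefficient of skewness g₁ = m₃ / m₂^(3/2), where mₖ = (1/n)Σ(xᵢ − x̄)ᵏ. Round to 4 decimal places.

x̄ = (6 + 1 + 3 + 8 + 11 - 27 + 11) / 7 = 1.8571
deviations (xᵢ − x̄): 4.1429, -0.8571, 1.1429, 6.1429, 9.1429, -28.8571, 9.1429
Σ(xᵢ − x̄)² = 1056.8571 ⇒ m₂ = 1056.8571/7 = 150.97959
Σ(xᵢ − x̄)³ = -22198.0408 ⇒ m₃ = -22198.0408/7 = -3171.14869
m₂^(3/2) = 150.97959^(1.5) = 1855.14291
g₁ = m₃ / m₂^(3/2) = -3171.14869 / 1855.14291 ≈ -1.7094

-1.7094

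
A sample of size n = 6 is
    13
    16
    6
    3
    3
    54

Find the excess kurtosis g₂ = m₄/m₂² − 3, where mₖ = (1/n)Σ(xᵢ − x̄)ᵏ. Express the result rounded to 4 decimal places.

x̄ = 15.8333
Σ(xᵢ − x̄)² = 1890.8333 ⇒ m₂ = 315.13889
Σ(xᵢ − x̄)⁴ = 2185621.4861 ⇒ m₄ = 364270.24769
m₂² = 99312.51929
g₂ = m₄/m₂² − 3 = 3.66792 − 3 ≈ 0.6679

0.6679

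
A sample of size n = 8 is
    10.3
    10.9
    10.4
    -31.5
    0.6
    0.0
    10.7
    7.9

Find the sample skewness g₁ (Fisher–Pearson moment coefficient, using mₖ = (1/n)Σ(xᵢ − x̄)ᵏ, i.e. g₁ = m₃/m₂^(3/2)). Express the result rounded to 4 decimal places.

x̄ = (10.3 + 10.9 + 10.4 - 31.5 + 0.6 + 0.0 + 10.7 + 7.9) / 8 = 2.4125
deviations (xᵢ − x̄): 7.8875, 8.4875, 7.9875, -33.9125, -1.8125, -2.4125, 8.2875, 5.4875
Σ(xᵢ − x̄)² = 1456.0088 ⇒ m₂ = 1456.0088/8 = 182.00109
Σ(xᵢ − x̄)³ = -36675.1493 ⇒ m₃ = -36675.1493/8 = -4584.39367
m₂^(3/2) = 182.00109^(1.5) = 2455.33637
g₁ = m₃ / m₂^(3/2) = -4584.39367 / 2455.33637 ≈ -1.8671

-1.8671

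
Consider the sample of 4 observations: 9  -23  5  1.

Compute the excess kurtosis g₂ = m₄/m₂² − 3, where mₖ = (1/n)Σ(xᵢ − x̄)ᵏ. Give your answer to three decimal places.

x̄ = -2.0000
Σ(xᵢ − x̄)² = 620.0000 ⇒ m₂ = 155.00000
Σ(xᵢ − x̄)⁴ = 211604.0000 ⇒ m₄ = 52901.00000
m₂² = 24025.00000
g₂ = m₄/m₂² − 3 = 2.20191 − 3 ≈ -0.798

-0.798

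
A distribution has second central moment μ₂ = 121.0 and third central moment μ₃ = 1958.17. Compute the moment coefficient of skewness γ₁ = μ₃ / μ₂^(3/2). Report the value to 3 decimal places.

1.471

σ = √μ₂ = √121.0 = 11.00000
σ³ = μ₂^(3/2) = 1331.00000
γ₁ = μ₃/σ³ = 1958.17 / 1331.00000 ≈ 1.471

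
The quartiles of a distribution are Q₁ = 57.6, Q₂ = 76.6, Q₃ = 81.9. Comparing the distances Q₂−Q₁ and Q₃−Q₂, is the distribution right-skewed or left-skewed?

left-skewed

Q₂ − Q₁ = 19.0;  Q₃ − Q₂ = 5.3
Q₂ − Q₁ > Q₃ − Q₂ ⇒ the lower half is more spread out ⇒ left-skewed.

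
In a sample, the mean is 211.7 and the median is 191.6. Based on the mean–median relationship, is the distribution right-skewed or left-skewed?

right-skewed

mean − median = 211.7 − 191.6 = 20.1
mean > median ⇒ the longer tail is on the right ⇒ right-skewed (positively skewed).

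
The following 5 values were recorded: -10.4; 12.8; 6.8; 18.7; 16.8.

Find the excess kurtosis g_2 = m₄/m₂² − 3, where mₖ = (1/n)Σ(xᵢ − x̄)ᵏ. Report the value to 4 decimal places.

x̄ = 8.9400
Σ(xᵢ − x̄)² = 550.5520 ⇒ m₂ = 110.11040
Σ(xᵢ − x̄)⁴ = 153036.3302 ⇒ m₄ = 30607.26604
m₂² = 12124.30019
g_2 = m₄/m₂² − 3 = 2.52446 − 3 ≈ -0.4755

-0.4755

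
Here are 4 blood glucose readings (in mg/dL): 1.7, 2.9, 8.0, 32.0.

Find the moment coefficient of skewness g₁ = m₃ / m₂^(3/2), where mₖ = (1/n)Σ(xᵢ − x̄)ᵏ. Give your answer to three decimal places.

x̄ = (1.7 + 2.9 + 8.0 + 32.0) / 4 = 11.1500
deviations (xᵢ − x̄): -9.4500, -8.2500, -3.1500, 20.8500
Σ(xᵢ − x̄)² = 602.0100 ⇒ m₂ = 602.0100/4 = 150.50250
Σ(xᵢ − x̄)³ = 7627.2840 ⇒ m₃ = 7627.2840/4 = 1906.82100
m₂^(3/2) = 150.50250^(1.5) = 1846.35655
g₁ = m₃ / m₂^(3/2) = 1906.82100 / 1846.35655 ≈ 1.033

1.033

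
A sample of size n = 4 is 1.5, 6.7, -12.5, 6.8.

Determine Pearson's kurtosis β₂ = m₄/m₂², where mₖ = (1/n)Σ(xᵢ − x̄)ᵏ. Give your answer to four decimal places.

2.1120

x̄ = 0.6250
Σ(xᵢ − x̄)² = 248.0675 ⇒ m₂ = 62.01688
Σ(xᵢ − x̄)⁴ = 32492.0015 ⇒ m₄ = 8123.00036
m₂² = 3846.09278
β₂ = m₄/m₂² = 8123.00036 / 3846.09278 ≈ 2.1120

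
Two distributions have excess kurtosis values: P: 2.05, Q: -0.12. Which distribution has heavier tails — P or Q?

Higher excess kurtosis ⇒ heavier tails relative to the normal distribution.
2.05 vs -0.12: the larger is 2.05, so P has heavier tails. (P is leptokurtic — heavier-than-normal tails; the other is platykurtic.)

P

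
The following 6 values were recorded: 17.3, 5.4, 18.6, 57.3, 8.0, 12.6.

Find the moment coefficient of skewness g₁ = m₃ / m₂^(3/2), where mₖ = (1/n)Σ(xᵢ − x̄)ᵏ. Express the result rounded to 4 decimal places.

1.5033

x̄ = (17.3 + 5.4 + 18.6 + 57.3 + 8.0 + 12.6) / 6 = 19.8667
deviations (xᵢ − x̄): -2.5667, -14.4667, -1.2667, 37.4333, -11.8667, -7.2667
Σ(xᵢ − x̄)² = 1812.3533 ⇒ m₂ = 1812.3533/6 = 302.05889
Σ(xᵢ − x̄)³ = 47352.2856 ⇒ m₃ = 47352.2856/6 = 7892.04759
m₂^(3/2) = 302.05889^(1.5) = 5249.73560
g₁ = m₃ / m₂^(3/2) = 7892.04759 / 5249.73560 ≈ 1.5033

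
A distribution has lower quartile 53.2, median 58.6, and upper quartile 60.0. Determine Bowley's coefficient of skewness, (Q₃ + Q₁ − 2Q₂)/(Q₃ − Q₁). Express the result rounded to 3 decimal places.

-0.588

numerator: Q₃ + Q₁ − 2Q₂ = 60.0 + 53.2 − 2×58.6 = -4.0000
denominator: Q₃ − Q₁ = 60.0 − 53.2 = 6.8000
Bowley skewness = -4.0000 / 6.8000 ≈ -0.588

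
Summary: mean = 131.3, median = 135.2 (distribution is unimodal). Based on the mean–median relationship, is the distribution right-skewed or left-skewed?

left-skewed

mean − median = 131.3 − 135.2 = -3.9
mean < median ⇒ the longer tail is on the left ⇒ left-skewed (negatively skewed).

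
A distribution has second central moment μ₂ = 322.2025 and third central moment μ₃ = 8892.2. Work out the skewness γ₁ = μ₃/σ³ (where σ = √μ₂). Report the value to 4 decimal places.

1.5375

σ = √μ₂ = √322.2025 = 17.95000
σ³ = μ₂^(3/2) = 5783.53487
γ₁ = μ₃/σ³ = 8892.2 / 5783.53487 ≈ 1.5375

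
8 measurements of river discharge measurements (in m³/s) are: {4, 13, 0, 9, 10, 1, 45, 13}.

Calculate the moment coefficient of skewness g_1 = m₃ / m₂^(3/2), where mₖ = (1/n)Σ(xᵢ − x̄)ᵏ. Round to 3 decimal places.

x̄ = (4 + 13 + 0 + 9 + 10 + 1 + 45 + 13) / 8 = 11.8750
deviations (xᵢ − x̄): -7.8750, 1.1250, -11.8750, -2.8750, -1.8750, -10.8750, 33.1250, 1.1250
Σ(xᵢ − x̄)² = 1432.8750 ⇒ m₂ = 1432.8750/8 = 179.10938
Σ(xᵢ − x̄)³ = 32870.3438 ⇒ m₃ = 32870.3438/8 = 4108.79297
m₂^(3/2) = 179.10938^(1.5) = 2397.05212
g_1 = m₃ / m₂^(3/2) = 4108.79297 / 2397.05212 ≈ 1.714

1.714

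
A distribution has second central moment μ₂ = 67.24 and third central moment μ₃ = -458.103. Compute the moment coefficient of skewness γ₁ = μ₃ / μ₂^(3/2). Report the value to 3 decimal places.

-0.831

σ = √μ₂ = √67.24 = 8.20000
σ³ = μ₂^(3/2) = 551.36800
γ₁ = μ₃/σ³ = -458.103 / 551.36800 ≈ -0.831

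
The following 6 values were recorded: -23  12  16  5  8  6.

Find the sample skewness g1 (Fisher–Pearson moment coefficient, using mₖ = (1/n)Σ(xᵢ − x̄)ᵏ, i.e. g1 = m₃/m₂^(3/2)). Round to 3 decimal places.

-1.435

x̄ = (-23 + 12 + 16 + 5 + 8 + 6) / 6 = 4.0000
deviations (xᵢ − x̄): -27.0000, 8.0000, 12.0000, 1.0000, 4.0000, 2.0000
Σ(xᵢ − x̄)² = 958.0000 ⇒ m₂ = 958.0000/6 = 159.66667
Σ(xᵢ − x̄)³ = -17370.0000 ⇒ m₃ = -17370.0000/6 = -2895.00000
m₂^(3/2) = 159.66667^(1.5) = 2017.53644
g1 = m₃ / m₂^(3/2) = -2895.00000 / 2017.53644 ≈ -1.435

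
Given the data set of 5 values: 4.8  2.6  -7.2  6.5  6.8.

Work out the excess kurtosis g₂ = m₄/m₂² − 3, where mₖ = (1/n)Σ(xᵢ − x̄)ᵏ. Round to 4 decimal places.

x̄ = 2.7000
Σ(xᵢ − x̄)² = 133.6800 ⇒ m₂ = 26.73600
Σ(xᵢ − x̄)⁴ = 10116.4980 ⇒ m₄ = 2023.29960
m₂² = 714.81370
g₂ = m₄/m₂² − 3 = 2.83053 − 3 ≈ -0.1695

-0.1695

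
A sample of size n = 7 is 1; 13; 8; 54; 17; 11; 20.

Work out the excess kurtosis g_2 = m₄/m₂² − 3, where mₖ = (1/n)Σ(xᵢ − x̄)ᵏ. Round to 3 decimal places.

x̄ = 17.7143
Σ(xᵢ − x̄)² = 1763.4286 ⇒ m₂ = 251.91837
Σ(xᵢ − x̄)⁴ = 1823080.4315 ⇒ m₄ = 260440.06164
m₂² = 63462.86381
g_2 = m₄/m₂² − 3 = 4.10382 − 3 ≈ 1.104

1.104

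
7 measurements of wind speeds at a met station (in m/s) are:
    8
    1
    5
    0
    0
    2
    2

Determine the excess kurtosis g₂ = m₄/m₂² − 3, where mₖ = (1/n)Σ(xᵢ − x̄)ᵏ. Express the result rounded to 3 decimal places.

x̄ = 2.5714
Σ(xᵢ − x̄)² = 51.7143 ⇒ m₂ = 7.38776
Σ(xᵢ − x̄)⁴ = 996.9854 ⇒ m₄ = 142.42649
m₂² = 54.57893
g₂ = m₄/m₂² − 3 = 2.60955 − 3 ≈ -0.390

-0.390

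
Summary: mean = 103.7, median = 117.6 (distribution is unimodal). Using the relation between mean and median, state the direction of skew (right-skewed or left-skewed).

mean − median = 103.7 − 117.6 = -13.9
mean < median ⇒ the longer tail is on the left ⇒ left-skewed (negatively skewed).

left-skewed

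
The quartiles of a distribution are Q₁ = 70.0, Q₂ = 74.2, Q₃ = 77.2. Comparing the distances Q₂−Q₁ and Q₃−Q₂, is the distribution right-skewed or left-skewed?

Q₂ − Q₁ = 4.2;  Q₃ − Q₂ = 3.0
Q₂ − Q₁ > Q₃ − Q₂ ⇒ the lower half is more spread out ⇒ left-skewed.

left-skewed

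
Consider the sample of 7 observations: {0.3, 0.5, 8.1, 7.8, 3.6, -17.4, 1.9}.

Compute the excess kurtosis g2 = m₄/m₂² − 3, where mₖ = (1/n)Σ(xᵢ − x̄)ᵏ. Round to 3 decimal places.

1.021

x̄ = 0.6857
Σ(xᵢ − x̄)² = 442.8286 ⇒ m₂ = 63.26122
Σ(xᵢ − x̄)⁴ = 112647.7626 ⇒ m₄ = 16092.53751
m₂² = 4001.98252
g2 = m₄/m₂² − 3 = 4.02114 − 3 ≈ 1.021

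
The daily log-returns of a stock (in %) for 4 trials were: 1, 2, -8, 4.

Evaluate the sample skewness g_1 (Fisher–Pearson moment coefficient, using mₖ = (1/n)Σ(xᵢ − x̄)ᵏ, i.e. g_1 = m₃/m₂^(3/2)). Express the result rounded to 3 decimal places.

-0.962

x̄ = (1 + 2 - 8 + 4) / 4 = -0.2500
deviations (xᵢ − x̄): 1.2500, 2.2500, -7.7500, 4.2500
Σ(xᵢ − x̄)² = 84.7500 ⇒ m₂ = 84.7500/4 = 21.18750
Σ(xᵢ − x̄)³ = -375.3750 ⇒ m₃ = -375.3750/4 = -93.84375
m₂^(3/2) = 21.18750^(1.5) = 97.52581
g_1 = m₃ / m₂^(3/2) = -93.84375 / 97.52581 ≈ -0.962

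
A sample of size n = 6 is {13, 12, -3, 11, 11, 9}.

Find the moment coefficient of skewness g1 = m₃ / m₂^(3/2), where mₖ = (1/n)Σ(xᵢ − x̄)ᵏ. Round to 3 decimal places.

-1.596

x̄ = (13 + 12 - 3 + 11 + 11 + 9) / 6 = 8.8333
deviations (xᵢ − x̄): 4.1667, 3.1667, -11.8333, 2.1667, 2.1667, 0.1667
Σ(xᵢ − x̄)² = 176.8333 ⇒ m₂ = 176.8333/6 = 29.47222
Σ(xᵢ − x̄)³ = -1532.5556 ⇒ m₃ = -1532.5556/6 = -255.42593
m₂^(3/2) = 29.47222^(1.5) = 159.99976
g1 = m₃ / m₂^(3/2) = -255.42593 / 159.99976 ≈ -1.596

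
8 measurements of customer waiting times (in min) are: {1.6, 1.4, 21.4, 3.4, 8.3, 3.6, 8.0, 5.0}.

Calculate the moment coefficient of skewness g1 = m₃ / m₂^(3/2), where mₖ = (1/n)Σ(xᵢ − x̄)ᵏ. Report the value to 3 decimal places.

x̄ = (1.6 + 1.4 + 21.4 + 3.4 + 8.3 + 3.6 + 8.0 + 5.0) / 8 = 6.5875
deviations (xᵢ − x̄): -4.9875, -5.1875, 14.8125, -3.1875, 1.7125, -2.9875, 1.4125, -1.5875
Σ(xᵢ − x̄)² = 297.7287 ⇒ m₂ = 297.7287/8 = 37.21609
Σ(xᵢ − x̄)³ = 2931.1418 ⇒ m₃ = 2931.1418/8 = 366.39273
m₂^(3/2) = 37.21609^(1.5) = 227.03676
g1 = m₃ / m₂^(3/2) = 366.39273 / 227.03676 ≈ 1.614

1.614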